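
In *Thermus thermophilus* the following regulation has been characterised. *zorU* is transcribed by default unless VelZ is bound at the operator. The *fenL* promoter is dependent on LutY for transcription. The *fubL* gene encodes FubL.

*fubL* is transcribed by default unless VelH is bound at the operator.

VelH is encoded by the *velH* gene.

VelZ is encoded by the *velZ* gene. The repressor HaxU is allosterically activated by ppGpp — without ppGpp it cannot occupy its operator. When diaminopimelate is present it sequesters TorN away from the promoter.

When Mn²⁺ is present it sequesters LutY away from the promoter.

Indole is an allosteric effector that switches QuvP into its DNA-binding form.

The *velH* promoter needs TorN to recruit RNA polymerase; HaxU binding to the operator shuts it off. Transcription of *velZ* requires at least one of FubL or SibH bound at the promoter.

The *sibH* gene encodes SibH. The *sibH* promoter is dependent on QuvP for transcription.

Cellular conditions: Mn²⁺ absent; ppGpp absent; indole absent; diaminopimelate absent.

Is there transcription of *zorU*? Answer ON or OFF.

ON

Diaminopimelate is absent, so TorN is active.
ppGpp is absent, so HaxU is inactive.
No repressor is bound and TorN is active, so *velH* is transcribed.
So VelH is produced and active.
With repressor VelH bound, *fubL* is not transcribed.
So FubL is not produced.
Indole is absent, so QuvP is inactive.
Required activator QuvP is absent, so *sibH* is not transcribed.
So SibH is not produced.
No activator is available at the *velZ* promoter, so *velZ* is not transcribed.
So VelZ is not produced.
With no repressor bound, *zorU* is transcribed.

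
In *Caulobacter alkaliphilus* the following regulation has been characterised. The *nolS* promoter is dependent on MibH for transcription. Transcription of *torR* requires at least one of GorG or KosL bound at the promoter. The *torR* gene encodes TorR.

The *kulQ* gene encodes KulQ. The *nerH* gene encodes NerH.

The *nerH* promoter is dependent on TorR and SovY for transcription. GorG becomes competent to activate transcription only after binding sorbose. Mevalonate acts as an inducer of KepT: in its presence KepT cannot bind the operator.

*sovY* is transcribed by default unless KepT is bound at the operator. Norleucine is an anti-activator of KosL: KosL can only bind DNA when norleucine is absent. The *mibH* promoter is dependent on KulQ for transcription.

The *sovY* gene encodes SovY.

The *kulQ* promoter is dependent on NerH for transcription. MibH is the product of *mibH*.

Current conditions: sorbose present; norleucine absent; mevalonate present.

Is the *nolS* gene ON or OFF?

Sorbose is present, so GorG is active.
Norleucine is absent, so KosL is active.
Activator GorG is present, so *torR* is transcribed.
So TorR is produced and active.
Mevalonate is present, so KepT is inactive.
With no repressor bound, *sovY* is transcribed.
So SovY is produced and active.
No repressor is bound and TorR and SovY are active, so *nerH* is transcribed.
So NerH is produced and active.
No repressor is bound and NerH is active, so *kulQ* is transcribed.
So KulQ is produced and active.
No repressor is bound and KulQ is active, so *mibH* is transcribed.
So MibH is produced and active.
No repressor is bound and MibH is active, so *nolS* is transcribed.

ON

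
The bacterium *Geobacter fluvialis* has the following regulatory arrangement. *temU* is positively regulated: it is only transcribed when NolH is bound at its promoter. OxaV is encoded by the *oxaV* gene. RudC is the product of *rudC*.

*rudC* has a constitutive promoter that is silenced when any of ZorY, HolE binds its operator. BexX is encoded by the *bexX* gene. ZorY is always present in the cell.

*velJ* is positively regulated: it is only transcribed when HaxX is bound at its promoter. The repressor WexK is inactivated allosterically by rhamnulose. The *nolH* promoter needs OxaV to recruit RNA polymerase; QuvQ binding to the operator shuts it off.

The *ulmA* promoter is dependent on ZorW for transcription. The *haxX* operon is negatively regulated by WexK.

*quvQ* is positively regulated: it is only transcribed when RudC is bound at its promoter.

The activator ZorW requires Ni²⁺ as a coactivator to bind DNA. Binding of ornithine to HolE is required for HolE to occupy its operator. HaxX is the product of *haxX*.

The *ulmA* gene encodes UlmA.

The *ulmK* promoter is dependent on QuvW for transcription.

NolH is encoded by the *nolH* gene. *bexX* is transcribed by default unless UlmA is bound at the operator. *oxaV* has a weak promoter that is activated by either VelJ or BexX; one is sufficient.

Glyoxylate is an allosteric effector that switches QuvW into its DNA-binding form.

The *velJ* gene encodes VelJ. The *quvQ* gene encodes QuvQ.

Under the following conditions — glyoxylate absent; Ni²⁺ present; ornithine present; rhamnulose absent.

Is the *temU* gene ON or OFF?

Rhamnulose is absent, so WexK is active.
With repressor WexK bound, *haxX* is not transcribed.
So HaxX is not produced.
Required activator HaxX is absent, so *velJ* is not transcribed.
So VelJ is not produced.
Ni²⁺ is present, so ZorW is active.
No repressor is bound and ZorW is active, so *ulmA* is transcribed.
So UlmA is produced and active.
With repressor UlmA bound, *bexX* is not transcribed.
So BexX is not produced.
No activator is available at the *oxaV* promoter, so *oxaV* is not transcribed.
So OxaV is not produced.
ZorY is produced constitutively and is active.
Ornithine is present, so HolE is active.
With repressor ZorY bound, *rudC* is not transcribed.
So RudC is not produced.
Required activator RudC is absent, so *quvQ* is not transcribed.
So QuvQ is not produced.
Required activator OxaV is absent, so *nolH* is not transcribed.
So NolH is not produced.
Required activator NolH is absent, so *temU* is not transcribed.

OFF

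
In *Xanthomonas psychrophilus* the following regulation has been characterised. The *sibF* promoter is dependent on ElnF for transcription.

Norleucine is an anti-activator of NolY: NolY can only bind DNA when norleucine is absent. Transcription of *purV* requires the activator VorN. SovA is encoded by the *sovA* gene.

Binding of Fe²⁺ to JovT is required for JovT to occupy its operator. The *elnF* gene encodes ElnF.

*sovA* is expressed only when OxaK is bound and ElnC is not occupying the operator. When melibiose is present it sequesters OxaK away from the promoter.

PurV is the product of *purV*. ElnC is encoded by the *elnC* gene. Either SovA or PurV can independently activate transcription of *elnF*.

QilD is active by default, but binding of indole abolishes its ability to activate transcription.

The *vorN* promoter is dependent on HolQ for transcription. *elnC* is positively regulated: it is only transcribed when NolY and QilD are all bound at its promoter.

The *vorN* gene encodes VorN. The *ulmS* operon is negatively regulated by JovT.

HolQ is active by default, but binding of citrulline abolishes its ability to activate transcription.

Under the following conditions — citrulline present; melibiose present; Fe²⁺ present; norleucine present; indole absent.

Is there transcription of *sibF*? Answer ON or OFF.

OFF

Norleucine is present, so NolY is inactive.
Indole is absent, so QilD is active.
Required activator NolY is absent, so *elnC* is not transcribed.
So ElnC is not produced.
Melibiose is present, so OxaK is inactive.
Required activator OxaK is absent, so *sovA* is not transcribed.
So SovA is not produced.
Citrulline is present, so HolQ is inactive.
Required activator HolQ is absent, so *vorN* is not transcribed.
So VorN is not produced.
Required activator VorN is absent, so *purV* is not transcribed.
So PurV is not produced.
No activator is available at the *elnF* promoter, so *elnF* is not transcribed.
So ElnF is not produced.
Required activator ElnF is absent, so *sibF* is not transcribed.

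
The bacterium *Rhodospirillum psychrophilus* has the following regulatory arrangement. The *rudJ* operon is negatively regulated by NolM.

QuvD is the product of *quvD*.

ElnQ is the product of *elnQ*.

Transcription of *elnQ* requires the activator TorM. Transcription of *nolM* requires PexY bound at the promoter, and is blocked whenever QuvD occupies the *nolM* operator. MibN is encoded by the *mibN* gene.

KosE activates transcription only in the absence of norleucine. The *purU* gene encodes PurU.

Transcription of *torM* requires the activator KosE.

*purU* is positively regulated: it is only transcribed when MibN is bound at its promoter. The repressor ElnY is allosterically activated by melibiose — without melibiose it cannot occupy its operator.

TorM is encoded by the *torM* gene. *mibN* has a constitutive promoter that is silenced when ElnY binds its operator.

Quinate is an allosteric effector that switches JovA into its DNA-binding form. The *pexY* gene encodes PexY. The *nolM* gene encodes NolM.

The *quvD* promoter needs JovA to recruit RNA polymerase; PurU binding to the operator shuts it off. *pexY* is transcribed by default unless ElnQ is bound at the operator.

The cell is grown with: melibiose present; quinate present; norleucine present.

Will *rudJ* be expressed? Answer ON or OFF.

Norleucine is present, so KosE is inactive.
Required activator KosE is absent, so *torM* is not transcribed.
So TorM is not produced.
Required activator TorM is absent, so *elnQ* is not transcribed.
So ElnQ is not produced.
With no repressor bound, *pexY* is transcribed.
So PexY is produced and active.
Quinate is present, so JovA is active.
Melibiose is present, so ElnY is active.
With repressor ElnY bound, *mibN* is not transcribed.
So MibN is not produced.
Required activator MibN is absent, so *purU* is not transcribed.
So PurU is not produced.
No repressor is bound and JovA is active, so *quvD* is transcribed.
So QuvD is produced and active.
With repressor QuvD bound, *nolM* is not transcribed.
So NolM is not produced.
With no repressor bound, *rudJ* is transcribed.

ON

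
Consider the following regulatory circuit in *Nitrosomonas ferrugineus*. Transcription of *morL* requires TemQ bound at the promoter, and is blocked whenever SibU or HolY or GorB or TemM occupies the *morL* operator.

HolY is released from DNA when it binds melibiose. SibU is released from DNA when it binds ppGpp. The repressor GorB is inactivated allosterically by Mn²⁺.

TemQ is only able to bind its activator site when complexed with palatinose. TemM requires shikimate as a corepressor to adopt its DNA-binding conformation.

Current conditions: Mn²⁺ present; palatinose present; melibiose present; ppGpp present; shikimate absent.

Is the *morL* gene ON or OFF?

ppGpp is present, so SibU is inactive.
Melibiose is present, so HolY is inactive.
Mn²⁺ is present, so GorB is inactive.
Palatinose is present, so TemQ is active.
Shikimate is absent, so TemM is inactive.
No repressor is bound and TemQ is active, so *morL* is transcribed.

ON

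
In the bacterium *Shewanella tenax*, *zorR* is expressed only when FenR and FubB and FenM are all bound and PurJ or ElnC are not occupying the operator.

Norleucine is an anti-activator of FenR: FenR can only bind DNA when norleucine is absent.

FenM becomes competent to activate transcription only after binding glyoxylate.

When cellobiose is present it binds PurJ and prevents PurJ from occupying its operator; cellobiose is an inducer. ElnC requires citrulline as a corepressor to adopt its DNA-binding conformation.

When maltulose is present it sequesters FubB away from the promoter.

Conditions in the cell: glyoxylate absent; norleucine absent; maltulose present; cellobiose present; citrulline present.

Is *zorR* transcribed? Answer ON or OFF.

OFF

Norleucine is absent, so FenR is active.
Maltulose is present, so FubB is inactive.
Glyoxylate is absent, so FenM is inactive.
Cellobiose is present, so PurJ is inactive.
Citrulline is present, so ElnC is active.
With repressor ElnC bound, *zorR* is not transcribed.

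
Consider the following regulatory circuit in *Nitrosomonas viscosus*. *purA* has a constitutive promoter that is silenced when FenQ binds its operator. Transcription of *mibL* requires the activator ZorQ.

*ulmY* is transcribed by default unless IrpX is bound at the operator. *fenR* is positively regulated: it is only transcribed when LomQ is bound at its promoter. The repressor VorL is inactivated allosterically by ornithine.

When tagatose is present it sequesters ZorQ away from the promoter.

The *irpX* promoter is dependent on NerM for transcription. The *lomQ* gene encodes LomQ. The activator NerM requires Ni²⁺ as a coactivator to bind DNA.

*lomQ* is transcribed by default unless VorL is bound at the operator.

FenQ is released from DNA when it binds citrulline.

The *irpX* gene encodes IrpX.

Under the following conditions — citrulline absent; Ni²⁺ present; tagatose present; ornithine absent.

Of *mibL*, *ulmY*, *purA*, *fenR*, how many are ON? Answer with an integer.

0

Tagatose is present, so ZorQ is inactive.
Required activator ZorQ is absent, so *mibL* is not transcribed.
→ *mibL* is OFF.
Ni²⁺ is present, so NerM is active.
No repressor is bound and NerM is active, so *irpX* is transcribed.
So IrpX is produced and active.
With repressor IrpX bound, *ulmY* is not transcribed.
→ *ulmY* is OFF.
Citrulline is absent, so FenQ is active.
With repressor FenQ bound, *purA* is not transcribed.
→ *purA* is OFF.
Ornithine is absent, so VorL is active.
With repressor VorL bound, *lomQ* is not transcribed.
So LomQ is not produced.
Required activator LomQ is absent, so *fenR* is not transcribed.
→ *fenR* is OFF.
0 of the 4 genes are transcribed.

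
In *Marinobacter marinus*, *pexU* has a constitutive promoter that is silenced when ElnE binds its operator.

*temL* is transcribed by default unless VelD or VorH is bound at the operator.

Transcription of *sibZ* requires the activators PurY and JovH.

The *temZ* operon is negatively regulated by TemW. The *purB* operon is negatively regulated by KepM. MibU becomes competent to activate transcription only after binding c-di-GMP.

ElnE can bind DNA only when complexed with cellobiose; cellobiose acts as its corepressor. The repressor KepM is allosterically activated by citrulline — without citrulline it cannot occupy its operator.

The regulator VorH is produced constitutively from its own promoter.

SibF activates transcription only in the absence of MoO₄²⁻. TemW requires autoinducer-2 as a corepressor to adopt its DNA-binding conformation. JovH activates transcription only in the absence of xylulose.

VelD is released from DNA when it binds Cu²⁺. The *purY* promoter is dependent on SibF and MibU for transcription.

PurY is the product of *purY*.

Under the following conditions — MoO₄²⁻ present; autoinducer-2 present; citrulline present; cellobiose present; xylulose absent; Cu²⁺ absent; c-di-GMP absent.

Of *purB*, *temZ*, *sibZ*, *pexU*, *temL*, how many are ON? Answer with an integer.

Citrulline is present, so KepM is active.
With repressor KepM bound, *purB* is not transcribed.
→ *purB* is OFF.
Autoinducer-2 is present, so TemW is active.
With repressor TemW bound, *temZ* is not transcribed.
→ *temZ* is OFF.
MoO₄²⁻ is present, so SibF is inactive.
c-di-GMP is absent, so MibU is inactive.
Required activator SibF is absent, so *purY* is not transcribed.
So PurY is not produced.
Xylulose is absent, so JovH is active.
Required activator PurY is absent, so *sibZ* is not transcribed.
→ *sibZ* is OFF.
Cellobiose is present, so ElnE is active.
With repressor ElnE bound, *pexU* is not transcribed.
→ *pexU* is OFF.
Cu²⁺ is absent, so VelD is active.
VorH is produced constitutively and is active.
With repressor VelD bound, *temL* is not transcribed.
→ *temL* is OFF.
0 of the 5 genes are transcribed.

0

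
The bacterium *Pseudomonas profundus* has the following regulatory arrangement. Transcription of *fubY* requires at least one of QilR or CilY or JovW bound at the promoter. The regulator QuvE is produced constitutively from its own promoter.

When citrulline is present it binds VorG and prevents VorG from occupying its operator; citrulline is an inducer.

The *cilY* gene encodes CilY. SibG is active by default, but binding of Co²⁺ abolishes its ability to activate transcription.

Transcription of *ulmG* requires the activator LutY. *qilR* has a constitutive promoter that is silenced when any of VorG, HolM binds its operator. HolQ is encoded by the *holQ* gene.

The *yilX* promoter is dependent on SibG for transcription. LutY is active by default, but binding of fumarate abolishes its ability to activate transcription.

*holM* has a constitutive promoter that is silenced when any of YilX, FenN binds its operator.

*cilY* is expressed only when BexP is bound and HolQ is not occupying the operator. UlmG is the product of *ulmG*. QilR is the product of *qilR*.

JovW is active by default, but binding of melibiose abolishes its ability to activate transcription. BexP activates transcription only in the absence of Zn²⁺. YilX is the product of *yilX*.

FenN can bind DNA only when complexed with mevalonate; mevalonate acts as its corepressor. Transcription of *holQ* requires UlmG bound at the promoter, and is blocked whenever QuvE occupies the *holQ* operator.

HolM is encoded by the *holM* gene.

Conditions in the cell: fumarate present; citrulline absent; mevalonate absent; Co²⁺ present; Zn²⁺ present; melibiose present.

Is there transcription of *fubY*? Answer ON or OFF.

OFF

Citrulline is absent, so VorG is active.
Co²⁺ is present, so SibG is inactive.
Required activator SibG is absent, so *yilX* is not transcribed.
So YilX is not produced.
Mevalonate is absent, so FenN is inactive.
With no repressor bound, *holM* is transcribed.
So HolM is produced and active.
With repressor VorG bound, *qilR* is not transcribed.
So QilR is not produced.
Zn²⁺ is present, so BexP is inactive.
Fumarate is present, so LutY is inactive.
Required activator LutY is absent, so *ulmG* is not transcribed.
So UlmG is not produced.
QuvE is produced constitutively and is active.
With repressor QuvE bound, *holQ* is not transcribed.
So HolQ is not produced.
Required activator BexP is absent, so *cilY* is not transcribed.
So CilY is not produced.
Melibiose is present, so JovW is inactive.
No activator is available at the *fubY* promoter, so *fubY* is not transcribed.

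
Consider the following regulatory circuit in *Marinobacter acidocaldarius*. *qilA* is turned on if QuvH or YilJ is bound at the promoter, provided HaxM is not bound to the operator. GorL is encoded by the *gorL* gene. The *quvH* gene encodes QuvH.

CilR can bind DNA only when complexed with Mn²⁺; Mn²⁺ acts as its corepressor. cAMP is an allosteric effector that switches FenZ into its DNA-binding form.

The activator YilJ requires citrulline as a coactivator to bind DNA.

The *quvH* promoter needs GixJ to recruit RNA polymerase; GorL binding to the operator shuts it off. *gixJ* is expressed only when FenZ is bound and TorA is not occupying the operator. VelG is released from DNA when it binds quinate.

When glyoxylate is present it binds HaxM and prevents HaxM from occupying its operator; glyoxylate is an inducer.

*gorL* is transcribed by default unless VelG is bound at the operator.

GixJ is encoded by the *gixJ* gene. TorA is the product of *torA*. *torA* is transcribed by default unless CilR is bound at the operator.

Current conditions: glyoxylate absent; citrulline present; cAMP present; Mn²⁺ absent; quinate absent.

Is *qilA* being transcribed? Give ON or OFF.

OFF

Mn²⁺ is absent, so CilR is inactive.
With no repressor bound, *torA* is transcribed.
So TorA is produced and active.
cAMP is present, so FenZ is active.
With repressor TorA bound, *gixJ* is not transcribed.
So GixJ is not produced.
Quinate is absent, so VelG is active.
With repressor VelG bound, *gorL* is not transcribed.
So GorL is not produced.
Required activator GixJ is absent, so *quvH* is not transcribed.
So QuvH is not produced.
Citrulline is present, so YilJ is active.
Glyoxylate is absent, so HaxM is active.
With repressor HaxM bound, *qilA* is not transcribed.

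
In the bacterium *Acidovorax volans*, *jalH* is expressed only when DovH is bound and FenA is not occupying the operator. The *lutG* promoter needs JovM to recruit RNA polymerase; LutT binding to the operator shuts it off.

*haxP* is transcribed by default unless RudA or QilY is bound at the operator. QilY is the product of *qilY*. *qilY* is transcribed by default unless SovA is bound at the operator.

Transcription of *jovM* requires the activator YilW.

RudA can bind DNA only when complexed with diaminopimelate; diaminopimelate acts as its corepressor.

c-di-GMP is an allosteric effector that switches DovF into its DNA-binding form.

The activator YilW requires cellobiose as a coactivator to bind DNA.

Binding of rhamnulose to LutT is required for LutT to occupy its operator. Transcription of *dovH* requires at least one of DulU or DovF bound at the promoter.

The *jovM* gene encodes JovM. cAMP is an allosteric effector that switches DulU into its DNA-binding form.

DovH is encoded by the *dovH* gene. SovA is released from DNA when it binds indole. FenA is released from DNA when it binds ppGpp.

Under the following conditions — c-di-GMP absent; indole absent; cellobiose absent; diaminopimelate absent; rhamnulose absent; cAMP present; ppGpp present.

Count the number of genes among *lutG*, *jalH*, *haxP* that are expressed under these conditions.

2

Cellobiose is absent, so YilW is inactive.
Required activator YilW is absent, so *jovM* is not transcribed.
So JovM is not produced.
Rhamnulose is absent, so LutT is inactive.
Required activator JovM is absent, so *lutG* is not transcribed.
→ *lutG* is OFF.
cAMP is present, so DulU is active.
c-di-GMP is absent, so DovF is inactive.
Activator DulU is present, so *dovH* is transcribed.
So DovH is produced and active.
ppGpp is present, so FenA is inactive.
No repressor is bound and DovH is active, so *jalH* is transcribed.
→ *jalH* is ON.
Diaminopimelate is absent, so RudA is inactive.
Indole is absent, so SovA is active.
With repressor SovA bound, *qilY* is not transcribed.
So QilY is not produced.
With no repressor bound, *haxP* is transcribed.
→ *haxP* is ON.
2 of the 3 genes are transcribed.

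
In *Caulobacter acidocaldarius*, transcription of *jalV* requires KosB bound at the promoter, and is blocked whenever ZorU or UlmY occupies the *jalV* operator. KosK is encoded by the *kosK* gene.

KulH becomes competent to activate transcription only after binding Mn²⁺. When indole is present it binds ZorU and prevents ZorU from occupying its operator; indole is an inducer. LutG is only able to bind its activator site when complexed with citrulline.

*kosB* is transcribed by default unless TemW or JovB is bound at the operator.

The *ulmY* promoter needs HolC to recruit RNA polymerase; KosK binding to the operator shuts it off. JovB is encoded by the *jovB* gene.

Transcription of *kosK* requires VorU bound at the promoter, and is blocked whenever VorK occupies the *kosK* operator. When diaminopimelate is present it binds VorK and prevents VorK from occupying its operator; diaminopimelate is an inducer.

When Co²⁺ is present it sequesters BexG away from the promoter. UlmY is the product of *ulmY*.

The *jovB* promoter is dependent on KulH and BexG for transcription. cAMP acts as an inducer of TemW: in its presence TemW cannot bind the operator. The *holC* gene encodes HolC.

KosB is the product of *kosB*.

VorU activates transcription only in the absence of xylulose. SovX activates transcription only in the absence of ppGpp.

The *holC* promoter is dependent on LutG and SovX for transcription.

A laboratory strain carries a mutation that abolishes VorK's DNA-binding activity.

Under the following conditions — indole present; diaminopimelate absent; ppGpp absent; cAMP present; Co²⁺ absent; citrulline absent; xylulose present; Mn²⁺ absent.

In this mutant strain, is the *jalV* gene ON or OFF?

cAMP is present, so TemW is inactive.
Mn²⁺ is absent, so KulH is inactive.
Co²⁺ is absent, so BexG is active.
Required activator KulH is absent, so *jovB* is not transcribed.
So JovB is not produced.
With no repressor bound, *kosB* is transcribed.
So KosB is produced and active.
Indole is present, so ZorU is inactive.
Citrulline is absent, so LutG is inactive.
ppGpp is absent, so SovX is active.
Required activator LutG is absent, so *holC* is not transcribed.
So HolC is not produced.
Xylulose is present, so VorU is inactive.
VorK is non-functional in this strain, so it has no effect.
Required activator VorU is absent, so *kosK* is not transcribed.
So KosK is not produced.
Required activator HolC is absent, so *ulmY* is not transcribed.
So UlmY is not produced.
No repressor is bound and KosB is active, so *jalV* is transcribed.

ON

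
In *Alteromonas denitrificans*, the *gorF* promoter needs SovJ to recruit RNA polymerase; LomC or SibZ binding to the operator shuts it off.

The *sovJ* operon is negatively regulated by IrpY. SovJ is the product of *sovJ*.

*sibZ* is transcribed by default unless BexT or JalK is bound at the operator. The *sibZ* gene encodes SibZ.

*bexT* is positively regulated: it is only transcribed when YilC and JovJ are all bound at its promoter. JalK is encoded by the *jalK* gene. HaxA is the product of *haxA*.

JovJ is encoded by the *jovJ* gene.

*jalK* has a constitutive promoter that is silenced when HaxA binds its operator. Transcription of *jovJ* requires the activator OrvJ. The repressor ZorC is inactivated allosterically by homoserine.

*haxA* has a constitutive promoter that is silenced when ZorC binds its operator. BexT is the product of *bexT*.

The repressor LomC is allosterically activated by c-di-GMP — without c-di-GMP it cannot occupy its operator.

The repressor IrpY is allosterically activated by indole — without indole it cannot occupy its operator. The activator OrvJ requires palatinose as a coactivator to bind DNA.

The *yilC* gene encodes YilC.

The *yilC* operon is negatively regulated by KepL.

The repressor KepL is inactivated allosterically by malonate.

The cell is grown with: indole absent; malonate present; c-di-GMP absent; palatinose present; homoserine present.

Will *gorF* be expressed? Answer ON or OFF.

ON

c-di-GMP is absent, so LomC is inactive.
Malonate is present, so KepL is inactive.
With no repressor bound, *yilC* is transcribed.
So YilC is produced and active.
Palatinose is present, so OrvJ is active.
No repressor is bound and OrvJ is active, so *jovJ* is transcribed.
So JovJ is produced and active.
No repressor is bound and YilC and JovJ are active, so *bexT* is transcribed.
So BexT is produced and active.
Homoserine is present, so ZorC is inactive.
With no repressor bound, *haxA* is transcribed.
So HaxA is produced and active.
With repressor HaxA bound, *jalK* is not transcribed.
So JalK is not produced.
With repressor BexT bound, *sibZ* is not transcribed.
So SibZ is not produced.
Indole is absent, so IrpY is inactive.
With no repressor bound, *sovJ* is transcribed.
So SovJ is produced and active.
No repressor is bound and SovJ is active, so *gorF* is transcribed.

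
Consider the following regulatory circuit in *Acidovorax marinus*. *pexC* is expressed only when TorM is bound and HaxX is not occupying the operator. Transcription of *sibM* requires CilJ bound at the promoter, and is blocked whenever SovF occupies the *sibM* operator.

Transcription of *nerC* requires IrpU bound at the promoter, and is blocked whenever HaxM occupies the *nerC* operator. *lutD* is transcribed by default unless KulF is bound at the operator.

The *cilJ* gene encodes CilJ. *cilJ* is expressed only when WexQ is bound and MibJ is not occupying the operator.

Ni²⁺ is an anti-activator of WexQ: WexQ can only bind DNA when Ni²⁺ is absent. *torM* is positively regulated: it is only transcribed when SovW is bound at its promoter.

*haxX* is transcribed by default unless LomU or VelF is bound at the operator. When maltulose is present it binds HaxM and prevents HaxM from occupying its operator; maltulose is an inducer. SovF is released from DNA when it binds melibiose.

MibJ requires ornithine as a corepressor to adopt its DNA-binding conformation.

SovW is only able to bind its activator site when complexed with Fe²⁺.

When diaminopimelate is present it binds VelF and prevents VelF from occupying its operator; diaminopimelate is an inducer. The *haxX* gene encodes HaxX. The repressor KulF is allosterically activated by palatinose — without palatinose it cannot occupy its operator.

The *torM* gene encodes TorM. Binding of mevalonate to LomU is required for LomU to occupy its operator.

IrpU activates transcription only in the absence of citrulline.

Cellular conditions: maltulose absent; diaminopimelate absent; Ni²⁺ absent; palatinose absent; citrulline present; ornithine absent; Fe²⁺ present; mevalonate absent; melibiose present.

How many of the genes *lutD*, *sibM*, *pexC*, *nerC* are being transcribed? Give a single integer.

3

Palatinose is absent, so KulF is inactive.
With no repressor bound, *lutD* is transcribed.
→ *lutD* is ON.
Ni²⁺ is absent, so WexQ is active.
Ornithine is absent, so MibJ is inactive.
No repressor is bound and WexQ is active, so *cilJ* is transcribed.
So CilJ is produced and active.
Melibiose is present, so SovF is inactive.
No repressor is bound and CilJ is active, so *sibM* is transcribed.
→ *sibM* is ON.
Mevalonate is absent, so LomU is inactive.
Diaminopimelate is absent, so VelF is active.
With repressor VelF bound, *haxX* is not transcribed.
So HaxX is not produced.
Fe²⁺ is present, so SovW is active.
No repressor is bound and SovW is active, so *torM* is transcribed.
So TorM is produced and active.
No repressor is bound and TorM is active, so *pexC* is transcribed.
→ *pexC* is ON.
Maltulose is absent, so HaxM is active.
Citrulline is present, so IrpU is inactive.
With repressor HaxM bound, *nerC* is not transcribed.
→ *nerC* is OFF.
3 of the 4 genes are transcribed.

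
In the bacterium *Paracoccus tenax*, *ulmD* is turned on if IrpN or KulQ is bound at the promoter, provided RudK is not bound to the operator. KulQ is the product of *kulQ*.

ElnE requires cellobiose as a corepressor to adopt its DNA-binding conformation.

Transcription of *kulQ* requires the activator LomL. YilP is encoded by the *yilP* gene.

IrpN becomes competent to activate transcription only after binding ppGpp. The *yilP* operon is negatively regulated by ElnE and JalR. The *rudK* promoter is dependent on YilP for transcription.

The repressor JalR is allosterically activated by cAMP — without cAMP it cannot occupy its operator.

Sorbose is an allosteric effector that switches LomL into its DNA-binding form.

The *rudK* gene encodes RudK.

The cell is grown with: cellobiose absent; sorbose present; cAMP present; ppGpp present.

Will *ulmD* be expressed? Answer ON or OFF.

ON

ppGpp is present, so IrpN is active.
Sorbose is present, so LomL is active.
No repressor is bound and LomL is active, so *kulQ* is transcribed.
So KulQ is produced and active.
Cellobiose is absent, so ElnE is inactive.
cAMP is present, so JalR is active.
With repressor JalR bound, *yilP* is not transcribed.
So YilP is not produced.
Required activator YilP is absent, so *rudK* is not transcribed.
So RudK is not produced.
Activator IrpN is present, so *ulmD* is transcribed.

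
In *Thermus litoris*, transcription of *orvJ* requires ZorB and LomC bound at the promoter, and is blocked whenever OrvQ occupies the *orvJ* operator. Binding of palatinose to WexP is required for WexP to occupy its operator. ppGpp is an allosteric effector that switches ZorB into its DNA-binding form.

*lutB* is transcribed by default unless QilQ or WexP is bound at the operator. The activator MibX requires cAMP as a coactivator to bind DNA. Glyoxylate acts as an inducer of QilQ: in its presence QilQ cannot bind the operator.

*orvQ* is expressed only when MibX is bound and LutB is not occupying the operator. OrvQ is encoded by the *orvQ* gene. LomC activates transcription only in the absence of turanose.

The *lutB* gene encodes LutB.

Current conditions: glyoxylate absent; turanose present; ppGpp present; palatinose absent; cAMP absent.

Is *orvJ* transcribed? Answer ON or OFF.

ppGpp is present, so ZorB is active.
cAMP is absent, so MibX is inactive.
Glyoxylate is absent, so QilQ is active.
Palatinose is absent, so WexP is inactive.
With repressor QilQ bound, *lutB* is not transcribed.
So LutB is not produced.
Required activator MibX is absent, so *orvQ* is not transcribed.
So OrvQ is not produced.
Turanose is present, so LomC is inactive.
Required activator LomC is absent, so *orvJ* is not transcribed.

OFF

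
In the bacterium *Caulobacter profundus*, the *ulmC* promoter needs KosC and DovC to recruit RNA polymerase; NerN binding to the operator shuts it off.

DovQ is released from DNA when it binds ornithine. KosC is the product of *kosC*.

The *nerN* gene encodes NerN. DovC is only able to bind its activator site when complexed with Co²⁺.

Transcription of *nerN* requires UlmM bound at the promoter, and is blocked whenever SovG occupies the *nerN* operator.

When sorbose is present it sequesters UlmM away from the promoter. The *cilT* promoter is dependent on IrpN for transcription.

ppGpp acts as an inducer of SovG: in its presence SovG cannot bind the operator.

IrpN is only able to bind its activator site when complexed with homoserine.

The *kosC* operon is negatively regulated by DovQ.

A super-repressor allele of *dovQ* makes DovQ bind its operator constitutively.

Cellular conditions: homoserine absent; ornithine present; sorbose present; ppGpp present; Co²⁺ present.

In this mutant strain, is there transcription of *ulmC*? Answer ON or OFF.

OFF

DovQ is constitutively active in this strain.
With repressor DovQ bound, *kosC* is not transcribed.
So KosC is not produced.
Co²⁺ is present, so DovC is active.
Sorbose is present, so UlmM is inactive.
ppGpp is present, so SovG is inactive.
Required activator UlmM is absent, so *nerN* is not transcribed.
So NerN is not produced.
Required activator KosC is absent, so *ulmC* is not transcribed.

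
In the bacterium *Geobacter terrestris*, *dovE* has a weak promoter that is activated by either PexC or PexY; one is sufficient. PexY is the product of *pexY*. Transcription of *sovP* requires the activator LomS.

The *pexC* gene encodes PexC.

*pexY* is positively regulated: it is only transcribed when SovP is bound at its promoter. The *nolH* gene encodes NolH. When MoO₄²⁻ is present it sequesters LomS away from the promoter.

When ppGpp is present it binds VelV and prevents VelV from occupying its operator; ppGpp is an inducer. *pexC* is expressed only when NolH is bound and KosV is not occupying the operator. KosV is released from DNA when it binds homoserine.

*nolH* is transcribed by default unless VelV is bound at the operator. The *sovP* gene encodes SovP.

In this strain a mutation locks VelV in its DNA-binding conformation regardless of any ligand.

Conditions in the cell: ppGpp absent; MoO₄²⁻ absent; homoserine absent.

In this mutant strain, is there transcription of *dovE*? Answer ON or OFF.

Homoserine is absent, so KosV is active.
VelV is constitutively active in this strain.
With repressor VelV bound, *nolH* is not transcribed.
So NolH is not produced.
With repressor KosV bound, *pexC* is not transcribed.
So PexC is not produced.
MoO₄²⁻ is absent, so LomS is active.
No repressor is bound and LomS is active, so *sovP* is transcribed.
So SovP is produced and active.
No repressor is bound and SovP is active, so *pexY* is transcribed.
So PexY is produced and active.
Activator PexY is present, so *dovE* is transcribed.

ON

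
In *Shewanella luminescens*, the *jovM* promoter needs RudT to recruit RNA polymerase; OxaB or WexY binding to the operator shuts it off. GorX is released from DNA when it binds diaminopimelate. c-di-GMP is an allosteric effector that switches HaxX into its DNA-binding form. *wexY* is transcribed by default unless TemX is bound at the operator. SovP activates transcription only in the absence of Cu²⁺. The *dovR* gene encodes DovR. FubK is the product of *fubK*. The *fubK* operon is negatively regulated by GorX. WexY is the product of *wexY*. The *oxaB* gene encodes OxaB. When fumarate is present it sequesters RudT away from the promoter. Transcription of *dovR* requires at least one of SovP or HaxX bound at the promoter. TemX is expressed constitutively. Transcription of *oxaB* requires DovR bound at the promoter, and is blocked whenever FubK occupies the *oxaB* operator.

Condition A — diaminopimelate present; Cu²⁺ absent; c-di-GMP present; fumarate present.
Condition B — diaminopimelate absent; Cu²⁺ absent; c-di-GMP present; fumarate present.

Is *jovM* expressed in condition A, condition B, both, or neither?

neither

Condition A:
Diaminopimelate is present, so GorX is inactive.
With no repressor bound, *fubK* is transcribed.
So FubK is produced and active.
Cu²⁺ is absent, so SovP is active.
c-di-GMP is present, so HaxX is active.
Activator SovP is present, so *dovR* is transcribed.
So DovR is produced and active.
With repressor FubK bound, *oxaB* is not transcribed.
So OxaB is not produced.
TemX is produced constitutively and is active.
With repressor TemX bound, *wexY* is not transcribed.
So WexY is not produced.
Fumarate is present, so RudT is inactive.
Required activator RudT is absent, so *jovM* is not transcribed.
→ *jovM* is OFF in A.
Condition B:
Diaminopimelate is absent, so GorX is active.
With repressor GorX bound, *fubK* is not transcribed.
So FubK is not produced.
Cu²⁺ is absent, so SovP is active.
c-di-GMP is present, so HaxX is active.
Activator SovP is present, so *dovR* is transcribed.
So DovR is produced and active.
No repressor is bound and DovR is active, so *oxaB* is transcribed.
So OxaB is produced and active.
TemX is produced constitutively and is active.
With repressor TemX bound, *wexY* is not transcribed.
So WexY is not produced.
Fumarate is present, so RudT is inactive.
With repressor OxaB bound, *jovM* is not transcribed.
→ *jovM* is OFF in B.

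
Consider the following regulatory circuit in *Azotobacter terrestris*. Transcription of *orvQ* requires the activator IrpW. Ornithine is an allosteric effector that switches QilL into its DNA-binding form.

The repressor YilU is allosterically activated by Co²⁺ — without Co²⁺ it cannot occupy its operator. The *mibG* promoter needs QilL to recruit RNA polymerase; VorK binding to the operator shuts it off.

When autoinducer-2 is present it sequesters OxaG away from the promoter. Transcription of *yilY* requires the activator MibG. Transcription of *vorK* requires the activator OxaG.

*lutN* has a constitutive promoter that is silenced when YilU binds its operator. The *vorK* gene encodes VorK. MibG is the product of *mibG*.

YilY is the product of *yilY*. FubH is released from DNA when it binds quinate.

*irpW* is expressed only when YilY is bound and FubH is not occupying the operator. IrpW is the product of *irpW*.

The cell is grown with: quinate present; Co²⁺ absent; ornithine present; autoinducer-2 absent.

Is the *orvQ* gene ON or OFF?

Autoinducer-2 is absent, so OxaG is active.
No repressor is bound and OxaG is active, so *vorK* is transcribed.
So VorK is produced and active.
Ornithine is present, so QilL is active.
With repressor VorK bound, *mibG* is not transcribed.
So MibG is not produced.
Required activator MibG is absent, so *yilY* is not transcribed.
So YilY is not produced.
Quinate is present, so FubH is inactive.
Required activator YilY is absent, so *irpW* is not transcribed.
So IrpW is not produced.
Required activator IrpW is absent, so *orvQ* is not transcribed.

OFF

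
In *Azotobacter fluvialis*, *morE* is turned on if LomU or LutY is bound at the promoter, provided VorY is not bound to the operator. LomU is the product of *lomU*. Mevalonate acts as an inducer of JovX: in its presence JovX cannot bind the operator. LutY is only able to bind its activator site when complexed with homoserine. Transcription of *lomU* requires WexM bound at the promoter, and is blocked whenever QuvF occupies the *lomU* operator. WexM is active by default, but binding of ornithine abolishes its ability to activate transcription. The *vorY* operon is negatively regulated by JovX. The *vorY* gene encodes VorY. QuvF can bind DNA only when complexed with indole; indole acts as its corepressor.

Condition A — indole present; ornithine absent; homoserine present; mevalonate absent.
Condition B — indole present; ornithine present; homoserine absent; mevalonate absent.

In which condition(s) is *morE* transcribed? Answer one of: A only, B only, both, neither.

A only

Condition A:
Indole is present, so QuvF is active.
Ornithine is absent, so WexM is active.
With repressor QuvF bound, *lomU* is not transcribed.
So LomU is not produced.
Homoserine is present, so LutY is active.
Mevalonate is absent, so JovX is active.
With repressor JovX bound, *vorY* is not transcribed.
So VorY is not produced.
Activator LutY is present, so *morE* is transcribed.
→ *morE* is ON in A.
Condition B:
Indole is present, so QuvF is active.
Ornithine is present, so WexM is inactive.
With repressor QuvF bound, *lomU* is not transcribed.
So LomU is not produced.
Homoserine is absent, so LutY is inactive.
Mevalonate is absent, so JovX is active.
With repressor JovX bound, *vorY* is not transcribed.
So VorY is not produced.
No activator is available at the *morE* promoter, so *morE* is not transcribed.
→ *morE* is OFF in B.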